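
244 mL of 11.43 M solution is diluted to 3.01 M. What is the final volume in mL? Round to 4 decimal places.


Dilution: M1*V1 = M2*V2, solve for V2.
V2 = M1*V1 / M2
V2 = 11.43 * 244 / 3.01
V2 = 2788.92 / 3.01
V2 = 926.55149502 mL, rounded to 4 dp:

926.5515 mL


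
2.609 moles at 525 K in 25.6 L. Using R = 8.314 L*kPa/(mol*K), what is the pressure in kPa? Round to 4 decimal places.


PV = nRT, solve for P = nRT / V.
nRT = 2.609 * 8.314 * 525 = 11387.8936
P = 11387.8936 / 25.6
P = 444.83959375 kPa, rounded to 4 dp:

444.8396 kPa


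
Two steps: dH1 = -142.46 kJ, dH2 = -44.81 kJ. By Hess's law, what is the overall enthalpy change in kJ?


Hess's law: enthalpy is a state function, so add the step enthalpies.
dH_total = dH1 + dH2 = -142.46 + (-44.81)
dH_total = -187.27 kJ:

-187.27 kJ


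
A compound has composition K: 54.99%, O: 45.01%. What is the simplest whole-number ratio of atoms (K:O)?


Assume 100 g of compound, divide each mass% by atomic mass to get moles, then normalize by the smallest to get a raw atom ratio.
Moles per 100 g: K: 54.99/39.098 = 1.4065, O: 45.01/15.999 = 2.8133
Raw ratio (divide by min = 1.4065): K: 1.0, O: 2.0
Multiply by 1 to clear fractions: K: 1.0 ~= 1, O: 2.0 ~= 2
Reduce by GCD to get the simplest whole-number ratio:

1:2


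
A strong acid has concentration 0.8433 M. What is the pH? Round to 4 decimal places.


A strong acid dissociates completely, so [H+] equals the given concentration.
pH = -log10([H+]) = -log10(0.8433)
pH = 0.0740179, rounded to 4 dp:

0.0740


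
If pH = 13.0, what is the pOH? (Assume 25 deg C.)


At 25 deg C, pH + pOH = 14.
pOH = 14 - pH = 14 - 13.0
pOH = 1.0:

1.00


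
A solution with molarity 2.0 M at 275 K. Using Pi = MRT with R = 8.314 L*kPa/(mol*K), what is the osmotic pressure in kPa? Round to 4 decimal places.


Osmotic pressure (van't Hoff): Pi = M*R*T.
RT = 8.314 * 275 = 2286.35
Pi = 2.0 * 2286.35
Pi = 4572.7 kPa, rounded to 4 dp:

4572.7000 kPa


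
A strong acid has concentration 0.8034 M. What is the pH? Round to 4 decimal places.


A strong acid dissociates completely, so [H+] equals the given concentration.
pH = -log10([H+]) = -log10(0.8034)
pH = 0.09506817, rounded to 4 dp:

0.0951


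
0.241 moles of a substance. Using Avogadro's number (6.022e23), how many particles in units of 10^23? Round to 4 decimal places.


N = n * NA, then divide by 1e23 for the requested units.
N / 1e23 = n * 6.022
N / 1e23 = 0.241 * 6.022
N / 1e23 = 1.451302, rounded to 4 dp:

1.4513


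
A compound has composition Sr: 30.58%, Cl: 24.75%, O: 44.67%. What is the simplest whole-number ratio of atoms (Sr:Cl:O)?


Assume 100 g of compound, divide each mass% by atomic mass to get moles, then normalize by the smallest to get a raw atom ratio.
Moles per 100 g: Sr: 30.58/87.62 = 0.349, Cl: 24.75/35.453 = 0.6981, O: 44.67/15.999 = 2.792
Raw ratio (divide by min = 0.349): Sr: 1.0, Cl: 2.0, O: 8.0
Multiply by 1 to clear fractions: Sr: 1.0 ~= 1, Cl: 2.0 ~= 2, O: 8.0 ~= 8
Reduce by GCD to get the simplest whole-number ratio:

1:2:8


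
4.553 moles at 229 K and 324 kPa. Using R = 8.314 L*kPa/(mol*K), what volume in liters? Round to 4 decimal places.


PV = nRT, solve for V = nRT / P.
nRT = 4.553 * 8.314 * 229 = 8668.484
V = 8668.484 / 324
V = 26.75458025 L, rounded to 4 dp:

26.7546 L


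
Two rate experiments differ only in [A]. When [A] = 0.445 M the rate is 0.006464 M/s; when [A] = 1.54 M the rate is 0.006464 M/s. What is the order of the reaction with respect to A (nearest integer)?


Rate is proportional to [A]^n, so rate2/rate1 = ([A]2/[A]1)^n. Take logs to solve for n.
rate2/rate1 = 0.006464 / 0.006464 = 1.0
[A]2/[A]1 = 1.54 / 0.445 = 3.4607
n = ln(1.0) / ln(3.4607) = 0.0
Nearest integer order:

0


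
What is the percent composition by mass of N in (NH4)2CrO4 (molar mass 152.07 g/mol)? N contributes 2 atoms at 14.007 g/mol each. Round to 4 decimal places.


pct = 100 * (n_elem * M_elem) / M_total
mass_contribution = 2 * 14.007 = 28.014 g/mol
pct = 100 * 28.014 / 152.07
pct = 18.42177944 %, rounded to 4 dp:

18.4218 %


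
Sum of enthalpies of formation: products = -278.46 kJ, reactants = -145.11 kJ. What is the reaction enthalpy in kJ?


dH_rxn = sum(dH_f products) - sum(dH_f reactants)
dH_rxn = -278.46 - (-145.11)
dH_rxn = -133.35 kJ:

-133.35 kJ


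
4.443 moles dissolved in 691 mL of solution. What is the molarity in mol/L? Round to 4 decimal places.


Convert volume to liters: V_L = V_mL / 1000.
V_L = 691 / 1000 = 0.691 L
M = n / V_L = 4.443 / 0.691
M = 6.42981187 mol/L, rounded to 4 dp:

6.4298 mol/L


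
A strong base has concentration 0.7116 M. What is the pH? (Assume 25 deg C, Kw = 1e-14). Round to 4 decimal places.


A strong base dissociates completely, so [OH-] equals the given concentration.
pOH = -log10([OH-]) = -log10(0.7116) = 0.147764
pH = 14 - pOH = 14 - 0.147764
pH = 13.852236, rounded to 4 dp:

13.8522


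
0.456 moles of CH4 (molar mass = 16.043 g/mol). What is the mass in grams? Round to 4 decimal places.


mass = n * M
mass = 0.456 * 16.043
mass = 7.315608 g, rounded to 4 dp:

7.3156 g


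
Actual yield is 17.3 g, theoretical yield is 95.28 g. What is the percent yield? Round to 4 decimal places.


% yield = 100 * actual / theoretical
% yield = 100 * 17.3 / 95.28
% yield = 18.15701092 %, rounded to 4 dp:

18.1570 %


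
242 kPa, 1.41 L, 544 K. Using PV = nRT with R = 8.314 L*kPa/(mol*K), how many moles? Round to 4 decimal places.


PV = nRT, solve for n = PV / (RT).
PV = 242 * 1.41 = 341.22
RT = 8.314 * 544 = 4522.816
n = 341.22 / 4522.816
n = 0.07544415 mol, rounded to 4 dp:

0.0754 mol


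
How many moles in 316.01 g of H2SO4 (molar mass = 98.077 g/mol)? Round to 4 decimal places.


n = mass / M
n = 316.01 / 98.077
n = 3.22206022 mol, rounded to 4 dp:

3.2221 mol


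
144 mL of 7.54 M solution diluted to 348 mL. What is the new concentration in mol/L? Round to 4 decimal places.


Dilution: M1*V1 = M2*V2, solve for M2.
M2 = M1*V1 / V2
M2 = 7.54 * 144 / 348
M2 = 1085.76 / 348
M2 = 3.12 mol/L, rounded to 4 dp:

3.1200 mol/L


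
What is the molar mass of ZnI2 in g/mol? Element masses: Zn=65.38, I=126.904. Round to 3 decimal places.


M = sum(count * atomic_mass) over atoms.
M = 1*65.38 + 2*126.904
M = 65.38 + 253.808
M = 319.188 g/mol, rounded to 3 dp:

319.188 g/mol


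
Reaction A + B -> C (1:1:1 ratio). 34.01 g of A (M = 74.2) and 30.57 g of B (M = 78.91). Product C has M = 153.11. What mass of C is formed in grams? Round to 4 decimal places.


Find moles of each reactant; the smaller value is the limiting reagent in a 1:1:1 reaction, so moles_C equals moles of the limiter.
n_A = mass_A / M_A = 34.01 / 74.2 = 0.458356 mol
n_B = mass_B / M_B = 30.57 / 78.91 = 0.387403 mol
Limiting reagent: B (smaller), n_limiting = 0.387403 mol
mass_C = n_limiting * M_C = 0.387403 * 153.11
mass_C = 59.31527333 g, rounded to 4 dp:

59.3153 g


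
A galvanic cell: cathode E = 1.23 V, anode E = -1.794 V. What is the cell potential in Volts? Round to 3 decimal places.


Standard cell potential: E_cell = E_cathode - E_anode.
E_cell = 1.23 - (-1.794)
E_cell = 3.024 V, rounded to 3 dp:

3.024 V


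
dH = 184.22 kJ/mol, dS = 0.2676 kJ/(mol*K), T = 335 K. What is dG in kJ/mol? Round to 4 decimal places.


Gibbs: dG = dH - T*dS (consistent units, dS already in kJ/(mol*K)).
T*dS = 335 * 0.2676 = 89.646
dG = 184.22 - (89.646)
dG = 94.574 kJ/mol, rounded to 4 dp:

94.5740 kJ/mol


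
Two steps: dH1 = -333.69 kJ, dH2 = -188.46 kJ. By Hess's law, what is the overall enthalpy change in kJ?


Hess's law: enthalpy is a state function, so add the step enthalpies.
dH_total = dH1 + dH2 = -333.69 + (-188.46)
dH_total = -522.15 kJ:

-522.15 kJ


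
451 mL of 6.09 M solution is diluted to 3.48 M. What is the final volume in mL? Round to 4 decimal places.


Dilution: M1*V1 = M2*V2, solve for V2.
V2 = M1*V1 / M2
V2 = 6.09 * 451 / 3.48
V2 = 2746.59 / 3.48
V2 = 789.25 mL, rounded to 4 dp:

789.2500 mL


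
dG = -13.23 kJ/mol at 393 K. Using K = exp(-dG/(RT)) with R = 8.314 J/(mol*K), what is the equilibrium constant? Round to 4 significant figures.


dG is in kJ/mol; multiply by 1000 to match R in J/(mol*K).
RT = 8.314 * 393 = 3267.402 J/mol
exponent = -dG*1000 / (RT) = -(-13.23*1000) / 3267.402 = 4.04908854
K = exp(4.04908854)
K = 57.345165, rounded to 4 significant figures:

57.35


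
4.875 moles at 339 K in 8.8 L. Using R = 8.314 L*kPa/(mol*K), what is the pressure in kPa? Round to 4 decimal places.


PV = nRT, solve for P = nRT / V.
nRT = 4.875 * 8.314 * 339 = 13739.9243
P = 13739.9243 / 8.8
P = 1561.35503409 kPa, rounded to 4 dp:

1561.3550 kPa


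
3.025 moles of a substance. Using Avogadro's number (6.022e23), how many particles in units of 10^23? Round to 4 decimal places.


N = n * NA, then divide by 1e23 for the requested units.
N / 1e23 = n * 6.022
N / 1e23 = 3.025 * 6.022
N / 1e23 = 18.21655, rounded to 4 dp:

18.2166


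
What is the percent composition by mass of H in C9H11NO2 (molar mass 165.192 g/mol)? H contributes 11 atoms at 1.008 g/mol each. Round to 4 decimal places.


pct = 100 * (n_elem * M_elem) / M_total
mass_contribution = 11 * 1.008 = 11.088 g/mol
pct = 100 * 11.088 / 165.192
pct = 6.71218945 %, rounded to 4 dp:

6.7122 %


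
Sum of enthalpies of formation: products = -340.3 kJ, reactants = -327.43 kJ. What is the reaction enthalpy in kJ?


dH_rxn = sum(dH_f products) - sum(dH_f reactants)
dH_rxn = -340.3 - (-327.43)
dH_rxn = -12.87 kJ:

-12.87 kJ


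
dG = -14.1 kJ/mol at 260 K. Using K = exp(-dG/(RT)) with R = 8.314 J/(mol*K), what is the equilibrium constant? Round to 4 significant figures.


dG is in kJ/mol; multiply by 1000 to match R in J/(mol*K).
RT = 8.314 * 260 = 2161.64 J/mol
exponent = -dG*1000 / (RT) = -(-14.1*1000) / 2161.64 = 6.52282526
K = exp(6.52282526)
K = 680.49826, rounded to 4 significant figures:

680.5


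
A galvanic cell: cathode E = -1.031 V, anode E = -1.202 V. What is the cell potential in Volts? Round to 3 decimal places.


Standard cell potential: E_cell = E_cathode - E_anode.
E_cell = -1.031 - (-1.202)
E_cell = 0.171 V, rounded to 3 dp:

0.171 V


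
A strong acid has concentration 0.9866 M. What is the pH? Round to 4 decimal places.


A strong acid dissociates completely, so [H+] equals the given concentration.
pH = -log10([H+]) = -log10(0.9866)
pH = 0.00585889, rounded to 4 dp:

0.0059


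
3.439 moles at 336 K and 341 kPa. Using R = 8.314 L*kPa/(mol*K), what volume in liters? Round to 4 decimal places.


PV = nRT, solve for V = nRT / P.
nRT = 3.439 * 8.314 * 336 = 9606.8603
V = 9606.8603 / 341
V = 28.17261085 L, rounded to 4 dp:

28.1726 L


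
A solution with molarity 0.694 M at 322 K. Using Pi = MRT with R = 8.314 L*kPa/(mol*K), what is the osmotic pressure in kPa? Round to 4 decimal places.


Osmotic pressure (van't Hoff): Pi = M*R*T.
RT = 8.314 * 322 = 2677.108
Pi = 0.694 * 2677.108
Pi = 1857.912952 kPa, rounded to 4 dp:

1857.9130 kPa


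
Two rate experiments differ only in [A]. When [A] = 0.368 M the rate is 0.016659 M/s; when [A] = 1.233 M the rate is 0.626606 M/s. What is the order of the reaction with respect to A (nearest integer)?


Rate is proportional to [A]^n, so rate2/rate1 = ([A]2/[A]1)^n. Take logs to solve for n.
rate2/rate1 = 0.626606 / 0.016659 = 37.6137
[A]2/[A]1 = 1.233 / 0.368 = 3.3505
n = ln(37.6137) / ln(3.3505) = 3.0
Nearest integer order:

3


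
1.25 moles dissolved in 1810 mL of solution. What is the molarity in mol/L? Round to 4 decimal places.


Convert volume to liters: V_L = V_mL / 1000.
V_L = 1810 / 1000 = 1.81 L
M = n / V_L = 1.25 / 1.81
M = 0.69060773 mol/L, rounded to 4 dp:

0.6906 mol/L


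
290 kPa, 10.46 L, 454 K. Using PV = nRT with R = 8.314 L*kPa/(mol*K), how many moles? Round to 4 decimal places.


PV = nRT, solve for n = PV / (RT).
PV = 290 * 10.46 = 3033.4
RT = 8.314 * 454 = 3774.556
n = 3033.4 / 3774.556
n = 0.80364419 mol, rounded to 4 dp:

0.8036 mol


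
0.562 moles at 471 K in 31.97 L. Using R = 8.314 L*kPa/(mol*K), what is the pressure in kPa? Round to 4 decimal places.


PV = nRT, solve for P = nRT / V.
nRT = 0.562 * 8.314 * 471 = 2200.7324
P = 2200.7324 / 31.97
P = 68.83742258 kPa, rounded to 4 dp:

68.8374 kPa


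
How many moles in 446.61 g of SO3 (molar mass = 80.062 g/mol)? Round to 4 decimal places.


n = mass / M
n = 446.61 / 80.062
n = 5.57830182 mol, rounded to 4 dp:

5.5783 mol


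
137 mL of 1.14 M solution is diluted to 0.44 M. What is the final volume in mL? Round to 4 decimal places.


Dilution: M1*V1 = M2*V2, solve for V2.
V2 = M1*V1 / M2
V2 = 1.14 * 137 / 0.44
V2 = 156.18 / 0.44
V2 = 354.95454545 mL, rounded to 4 dp:

354.9545 mL


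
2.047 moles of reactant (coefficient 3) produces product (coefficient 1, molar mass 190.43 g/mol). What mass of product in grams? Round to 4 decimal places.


Use the coefficient ratio to convert reactant moles to product moles, then multiply by the product's molar mass.
moles_P = moles_R * (coeff_P / coeff_R) = 2.047 * (1/3) = 0.682333
mass_P = moles_P * M_P = 0.682333 * 190.43
mass_P = 129.93667319 g, rounded to 4 dp:

129.9367 g


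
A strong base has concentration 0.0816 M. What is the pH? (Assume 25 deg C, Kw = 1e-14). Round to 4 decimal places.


A strong base dissociates completely, so [OH-] equals the given concentration.
pOH = -log10([OH-]) = -log10(0.0816) = 1.08831
pH = 14 - pOH = 14 - 1.08831
pH = 12.91169, rounded to 4 dp:

12.9117


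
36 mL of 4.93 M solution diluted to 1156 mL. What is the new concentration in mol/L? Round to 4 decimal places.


Dilution: M1*V1 = M2*V2, solve for M2.
M2 = M1*V1 / V2
M2 = 4.93 * 36 / 1156
M2 = 177.48 / 1156
M2 = 0.15352941 mol/L, rounded to 4 dp:

0.1535 mol/L


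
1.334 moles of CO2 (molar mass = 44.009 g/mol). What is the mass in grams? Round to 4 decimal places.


mass = n * M
mass = 1.334 * 44.009
mass = 58.708006 g, rounded to 4 dp:

58.7080 g


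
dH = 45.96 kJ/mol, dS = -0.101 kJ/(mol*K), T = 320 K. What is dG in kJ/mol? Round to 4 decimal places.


Gibbs: dG = dH - T*dS (consistent units, dS already in kJ/(mol*K)).
T*dS = 320 * -0.101 = -32.32
dG = 45.96 - (-32.32)
dG = 78.28 kJ/mol, rounded to 4 dp:

78.2800 kJ/mol


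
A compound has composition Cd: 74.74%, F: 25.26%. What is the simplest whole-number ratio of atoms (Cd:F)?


Assume 100 g of compound, divide each mass% by atomic mass to get moles, then normalize by the smallest to get a raw atom ratio.
Moles per 100 g: Cd: 74.74/112.414 = 0.6649, F: 25.26/18.998 = 1.3296
Raw ratio (divide by min = 0.6649): Cd: 1.0, F: 2.0
Multiply by 1 to clear fractions: Cd: 1.0 ~= 1, F: 2.0 ~= 2
Reduce by GCD to get the simplest whole-number ratio:

1:2


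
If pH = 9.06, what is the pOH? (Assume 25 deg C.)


At 25 deg C, pH + pOH = 14.
pOH = 14 - pH = 14 - 9.06
pOH = 4.94:

4.94


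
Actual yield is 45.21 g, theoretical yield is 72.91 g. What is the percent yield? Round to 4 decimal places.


% yield = 100 * actual / theoretical
% yield = 100 * 45.21 / 72.91
% yield = 62.00795501 %, rounded to 4 dp:

62.0080 %


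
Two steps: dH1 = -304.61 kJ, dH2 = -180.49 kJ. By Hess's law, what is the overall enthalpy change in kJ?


Hess's law: enthalpy is a state function, so add the step enthalpies.
dH_total = dH1 + dH2 = -304.61 + (-180.49)
dH_total = -485.1 kJ:

-485.10 kJ


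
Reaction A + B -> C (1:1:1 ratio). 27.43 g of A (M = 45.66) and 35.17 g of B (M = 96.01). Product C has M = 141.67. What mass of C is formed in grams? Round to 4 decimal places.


Find moles of each reactant; the smaller value is the limiting reagent in a 1:1:1 reaction, so moles_C equals moles of the limiter.
n_A = mass_A / M_A = 27.43 / 45.66 = 0.600745 mol
n_B = mass_B / M_B = 35.17 / 96.01 = 0.366316 mol
Limiting reagent: B (smaller), n_limiting = 0.366316 mol
mass_C = n_limiting * M_C = 0.366316 * 141.67
mass_C = 51.89598772 g, rounded to 4 dp:

51.8960 g


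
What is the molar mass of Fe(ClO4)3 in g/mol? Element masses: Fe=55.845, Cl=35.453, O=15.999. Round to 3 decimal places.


M = sum(count * atomic_mass) over atoms.
M = 1*55.845 + 3*35.453 + 12*15.999
M = 55.845 + 106.359 + 191.988
M = 354.192 g/mol, rounded to 3 dp:

354.192 g/mol


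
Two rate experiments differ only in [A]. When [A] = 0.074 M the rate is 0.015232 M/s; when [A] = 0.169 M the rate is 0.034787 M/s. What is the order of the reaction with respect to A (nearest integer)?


Rate is proportional to [A]^n, so rate2/rate1 = ([A]2/[A]1)^n. Take logs to solve for n.
rate2/rate1 = 0.034787 / 0.015232 = 2.2838
[A]2/[A]1 = 0.169 / 0.074 = 2.2838
n = ln(2.2838) / ln(2.2838) = 1.0
Nearest integer order:

1


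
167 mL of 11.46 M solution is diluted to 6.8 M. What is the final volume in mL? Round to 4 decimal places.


Dilution: M1*V1 = M2*V2, solve for V2.
V2 = M1*V1 / M2
V2 = 11.46 * 167 / 6.8
V2 = 1913.82 / 6.8
V2 = 281.44411765 mL, rounded to 4 dp:

281.4441 mL


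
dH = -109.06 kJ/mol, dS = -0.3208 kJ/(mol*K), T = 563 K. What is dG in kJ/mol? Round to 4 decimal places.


Gibbs: dG = dH - T*dS (consistent units, dS already in kJ/(mol*K)).
T*dS = 563 * -0.3208 = -180.6104
dG = -109.06 - (-180.6104)
dG = 71.5504 kJ/mol, rounded to 4 dp:

71.5504 kJ/mol


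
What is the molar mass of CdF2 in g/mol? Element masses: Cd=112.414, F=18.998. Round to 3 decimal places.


M = sum(count * atomic_mass) over atoms.
M = 1*112.414 + 2*18.998
M = 112.414 + 37.996
M = 150.41 g/mol, rounded to 3 dp:

150.410 g/mol


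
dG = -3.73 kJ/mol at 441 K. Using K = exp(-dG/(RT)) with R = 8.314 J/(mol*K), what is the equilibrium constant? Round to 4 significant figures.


dG is in kJ/mol; multiply by 1000 to match R in J/(mol*K).
RT = 8.314 * 441 = 3666.474 J/mol
exponent = -dG*1000 / (RT) = -(-3.73*1000) / 3666.474 = 1.01732618
K = exp(1.01732618)
K = 2.7657896, rounded to 4 significant figures:

2.766


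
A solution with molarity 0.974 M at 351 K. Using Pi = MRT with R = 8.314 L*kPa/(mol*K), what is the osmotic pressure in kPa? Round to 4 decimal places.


Osmotic pressure (van't Hoff): Pi = M*R*T.
RT = 8.314 * 351 = 2918.214
Pi = 0.974 * 2918.214
Pi = 2842.340436 kPa, rounded to 4 dp:

2842.3404 kPa


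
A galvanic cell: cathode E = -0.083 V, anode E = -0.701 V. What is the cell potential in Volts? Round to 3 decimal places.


Standard cell potential: E_cell = E_cathode - E_anode.
E_cell = -0.083 - (-0.701)
E_cell = 0.618 V, rounded to 3 dp:

0.618 V


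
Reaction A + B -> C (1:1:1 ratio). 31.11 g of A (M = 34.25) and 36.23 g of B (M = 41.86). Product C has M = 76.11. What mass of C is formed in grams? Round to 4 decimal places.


Find moles of each reactant; the smaller value is the limiting reagent in a 1:1:1 reaction, so moles_C equals moles of the limiter.
n_A = mass_A / M_A = 31.11 / 34.25 = 0.908321 mol
n_B = mass_B / M_B = 36.23 / 41.86 = 0.865504 mol
Limiting reagent: B (smaller), n_limiting = 0.865504 mol
mass_C = n_limiting * M_C = 0.865504 * 76.11
mass_C = 65.87350944 g, rounded to 4 dp:

65.8735 g


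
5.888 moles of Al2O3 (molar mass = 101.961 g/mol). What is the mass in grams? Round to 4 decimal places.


mass = n * M
mass = 5.888 * 101.961
mass = 600.346368 g, rounded to 4 dp:

600.3464 g


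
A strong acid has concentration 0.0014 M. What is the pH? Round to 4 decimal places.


A strong acid dissociates completely, so [H+] equals the given concentration.
pH = -log10([H+]) = -log10(0.0014)
pH = 2.85387196, rounded to 4 dp:

2.8539


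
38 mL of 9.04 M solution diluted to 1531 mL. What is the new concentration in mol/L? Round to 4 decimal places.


Dilution: M1*V1 = M2*V2, solve for M2.
M2 = M1*V1 / V2
M2 = 9.04 * 38 / 1531
M2 = 343.52 / 1531
M2 = 0.22437622 mol/L, rounded to 4 dp:

0.2244 mol/L


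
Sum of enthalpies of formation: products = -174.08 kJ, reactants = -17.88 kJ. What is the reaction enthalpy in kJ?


dH_rxn = sum(dH_f products) - sum(dH_f reactants)
dH_rxn = -174.08 - (-17.88)
dH_rxn = -156.2 kJ:

-156.20 kJ


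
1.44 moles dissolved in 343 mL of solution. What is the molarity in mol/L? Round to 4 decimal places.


Convert volume to liters: V_L = V_mL / 1000.
V_L = 343 / 1000 = 0.343 L
M = n / V_L = 1.44 / 0.343
M = 4.19825073 mol/L, rounded to 4 dp:

4.1983 mol/L


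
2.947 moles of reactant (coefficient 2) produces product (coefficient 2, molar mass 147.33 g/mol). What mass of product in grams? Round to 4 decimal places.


Use the coefficient ratio to convert reactant moles to product moles, then multiply by the product's molar mass.
moles_P = moles_R * (coeff_P / coeff_R) = 2.947 * (2/2) = 2.947
mass_P = moles_P * M_P = 2.947 * 147.33
mass_P = 434.18151 g, rounded to 4 dp:

434.1815 g


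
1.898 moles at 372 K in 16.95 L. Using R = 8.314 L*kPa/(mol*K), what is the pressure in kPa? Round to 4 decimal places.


PV = nRT, solve for P = nRT / V.
nRT = 1.898 * 8.314 * 372 = 5870.1496
P = 5870.1496 / 16.95
P = 346.32151032 kPa, rounded to 4 dp:

346.3215 kPa


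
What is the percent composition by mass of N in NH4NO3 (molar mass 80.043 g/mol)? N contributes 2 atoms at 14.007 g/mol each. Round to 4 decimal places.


pct = 100 * (n_elem * M_elem) / M_total
mass_contribution = 2 * 14.007 = 28.014 g/mol
pct = 100 * 28.014 / 80.043
pct = 34.99868821 %, rounded to 4 dp:

34.9987 %


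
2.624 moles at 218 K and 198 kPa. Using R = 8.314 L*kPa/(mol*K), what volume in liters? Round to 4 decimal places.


PV = nRT, solve for V = nRT / P.
nRT = 2.624 * 8.314 * 218 = 4755.874
V = 4755.874 / 198
V = 24.01956566 L, rounded to 4 dp:

24.0196 L


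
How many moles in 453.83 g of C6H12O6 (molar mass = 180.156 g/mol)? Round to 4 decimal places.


n = mass / M
n = 453.83 / 180.156
n = 2.51909456 mol, rounded to 4 dp:

2.5191 mol


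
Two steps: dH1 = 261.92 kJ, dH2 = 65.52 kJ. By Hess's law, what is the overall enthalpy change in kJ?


Hess's law: enthalpy is a state function, so add the step enthalpies.
dH_total = dH1 + dH2 = 261.92 + (65.52)
dH_total = 327.44 kJ:

327.44 kJ


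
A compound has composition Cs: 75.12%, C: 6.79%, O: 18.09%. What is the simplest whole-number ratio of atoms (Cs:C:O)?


Assume 100 g of compound, divide each mass% by atomic mass to get moles, then normalize by the smallest to get a raw atom ratio.
Moles per 100 g: Cs: 75.12/132.905 = 0.5652, C: 6.79/12.011 = 0.5653, O: 18.09/15.999 = 1.1307
Raw ratio (divide by min = 0.5652): Cs: 1.0, C: 1.0, O: 2.0
Multiply by 1 to clear fractions: Cs: 1.0 ~= 1, C: 1.0 ~= 1, O: 2.0 ~= 2
Reduce by GCD to get the simplest whole-number ratio:

1:1:2


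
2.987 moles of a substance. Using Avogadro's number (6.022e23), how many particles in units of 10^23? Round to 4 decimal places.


N = n * NA, then divide by 1e23 for the requested units.
N / 1e23 = n * 6.022
N / 1e23 = 2.987 * 6.022
N / 1e23 = 17.987714, rounded to 4 dp:

17.9877


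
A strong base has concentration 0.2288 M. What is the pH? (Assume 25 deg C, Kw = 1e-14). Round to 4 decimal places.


A strong base dissociates completely, so [OH-] equals the given concentration.
pOH = -log10([OH-]) = -log10(0.2288) = 0.640544
pH = 14 - pOH = 14 - 0.640544
pH = 13.359456, rounded to 4 dp:

13.3595


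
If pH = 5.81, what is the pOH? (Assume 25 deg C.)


At 25 deg C, pH + pOH = 14.
pOH = 14 - pH = 14 - 5.81
pOH = 8.19:

8.19


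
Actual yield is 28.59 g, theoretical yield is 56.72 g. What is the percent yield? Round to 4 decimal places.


% yield = 100 * actual / theoretical
% yield = 100 * 28.59 / 56.72
% yield = 50.40550071 %, rounded to 4 dp:

50.4055 %


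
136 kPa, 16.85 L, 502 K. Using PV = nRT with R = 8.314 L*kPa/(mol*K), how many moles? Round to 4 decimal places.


PV = nRT, solve for n = PV / (RT).
PV = 136 * 16.85 = 2291.6
RT = 8.314 * 502 = 4173.628
n = 2291.6 / 4173.628
n = 0.54906666 mol, rounded to 4 dp:

0.5491 mol


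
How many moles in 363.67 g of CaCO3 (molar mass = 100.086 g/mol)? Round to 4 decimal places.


n = mass / M
n = 363.67 / 100.086
n = 3.63357513 mol, rounded to 4 dp:

3.6336 mol


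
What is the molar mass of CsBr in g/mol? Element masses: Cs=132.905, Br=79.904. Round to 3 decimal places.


M = sum(count * atomic_mass) over atoms.
M = 1*132.905 + 1*79.904
M = 132.905 + 79.904
M = 212.809 g/mol, rounded to 3 dp:

212.809 g/mol


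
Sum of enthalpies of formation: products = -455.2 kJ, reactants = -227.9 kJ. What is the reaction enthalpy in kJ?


dH_rxn = sum(dH_f products) - sum(dH_f reactants)
dH_rxn = -455.2 - (-227.9)
dH_rxn = -227.3 kJ:

-227.30 kJ


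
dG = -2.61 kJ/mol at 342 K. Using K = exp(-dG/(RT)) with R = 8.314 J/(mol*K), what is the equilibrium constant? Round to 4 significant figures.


dG is in kJ/mol; multiply by 1000 to match R in J/(mol*K).
RT = 8.314 * 342 = 2843.388 J/mol
exponent = -dG*1000 / (RT) = -(-2.61*1000) / 2843.388 = 0.91791905
K = exp(0.91791905)
K = 2.5040741, rounded to 4 significant figures:

2.504


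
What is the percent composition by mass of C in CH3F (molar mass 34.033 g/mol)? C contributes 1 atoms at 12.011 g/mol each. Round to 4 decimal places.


pct = 100 * (n_elem * M_elem) / M_total
mass_contribution = 1 * 12.011 = 12.011 g/mol
pct = 100 * 12.011 / 34.033
pct = 35.29221638 %, rounded to 4 dp:

35.2922 %


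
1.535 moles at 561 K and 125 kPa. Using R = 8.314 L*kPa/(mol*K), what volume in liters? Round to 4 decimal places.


PV = nRT, solve for V = nRT / P.
nRT = 1.535 * 8.314 * 561 = 7159.4764
V = 7159.4764 / 125
V = 57.2758112 L, rounded to 4 dp:

57.2758 L


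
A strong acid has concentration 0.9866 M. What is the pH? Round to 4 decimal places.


A strong acid dissociates completely, so [H+] equals the given concentration.
pH = -log10([H+]) = -log10(0.9866)
pH = 0.00585889, rounded to 4 dp:

0.0059


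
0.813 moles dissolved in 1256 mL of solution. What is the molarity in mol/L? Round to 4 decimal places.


Convert volume to liters: V_L = V_mL / 1000.
V_L = 1256 / 1000 = 1.256 L
M = n / V_L = 0.813 / 1.256
M = 0.64729299 mol/L, rounded to 4 dp:

0.6473 mol/L


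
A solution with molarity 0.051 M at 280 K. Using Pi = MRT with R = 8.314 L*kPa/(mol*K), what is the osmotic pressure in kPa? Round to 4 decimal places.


Osmotic pressure (van't Hoff): Pi = M*R*T.
RT = 8.314 * 280 = 2327.92
Pi = 0.051 * 2327.92
Pi = 118.72392 kPa, rounded to 4 dp:

118.7239 kPa


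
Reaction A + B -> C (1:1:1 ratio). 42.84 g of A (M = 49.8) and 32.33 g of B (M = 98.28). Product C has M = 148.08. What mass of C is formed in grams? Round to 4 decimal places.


Find moles of each reactant; the smaller value is the limiting reagent in a 1:1:1 reaction, so moles_C equals moles of the limiter.
n_A = mass_A / M_A = 42.84 / 49.8 = 0.860241 mol
n_B = mass_B / M_B = 32.33 / 98.28 = 0.328958 mol
Limiting reagent: B (smaller), n_limiting = 0.328958 mol
mass_C = n_limiting * M_C = 0.328958 * 148.08
mass_C = 48.71210064 g, rounded to 4 dp:

48.7121 g


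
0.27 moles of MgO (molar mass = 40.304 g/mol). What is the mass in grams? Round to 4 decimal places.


mass = n * M
mass = 0.27 * 40.304
mass = 10.88208 g, rounded to 4 dp:

10.8821 g


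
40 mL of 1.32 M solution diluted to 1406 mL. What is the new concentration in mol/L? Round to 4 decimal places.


Dilution: M1*V1 = M2*V2, solve for M2.
M2 = M1*V1 / V2
M2 = 1.32 * 40 / 1406
M2 = 52.8 / 1406
M2 = 0.03755334 mol/L, rounded to 4 dp:

0.0376 mol/L


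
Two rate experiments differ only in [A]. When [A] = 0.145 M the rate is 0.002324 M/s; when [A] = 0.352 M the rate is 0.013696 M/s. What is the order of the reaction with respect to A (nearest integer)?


Rate is proportional to [A]^n, so rate2/rate1 = ([A]2/[A]1)^n. Take logs to solve for n.
rate2/rate1 = 0.013696 / 0.002324 = 5.8933
[A]2/[A]1 = 0.352 / 0.145 = 2.4276
n = ln(5.8933) / ln(2.4276) = 2.0
Nearest integer order:

2


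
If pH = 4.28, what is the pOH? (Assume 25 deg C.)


At 25 deg C, pH + pOH = 14.
pOH = 14 - pH = 14 - 4.28
pOH = 9.72:

9.72


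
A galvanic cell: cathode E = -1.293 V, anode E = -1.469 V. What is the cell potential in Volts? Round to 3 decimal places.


Standard cell potential: E_cell = E_cathode - E_anode.
E_cell = -1.293 - (-1.469)
E_cell = 0.176 V, rounded to 3 dp:

0.176 V


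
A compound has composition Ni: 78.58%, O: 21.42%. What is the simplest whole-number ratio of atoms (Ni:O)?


Assume 100 g of compound, divide each mass% by atomic mass to get moles, then normalize by the smallest to get a raw atom ratio.
Moles per 100 g: Ni: 78.58/58.693 = 1.3388, O: 21.42/15.999 = 1.3388
Raw ratio (divide by min = 1.3388): Ni: 1.0, O: 1.0
Multiply by 1 to clear fractions: Ni: 1.0 ~= 1, O: 1.0 ~= 1
Reduce by GCD to get the simplest whole-number ratio:

1:1


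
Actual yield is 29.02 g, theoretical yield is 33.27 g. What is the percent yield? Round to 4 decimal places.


% yield = 100 * actual / theoretical
% yield = 100 * 29.02 / 33.27
% yield = 87.22572888 %, rounded to 4 dp:

87.2257 %


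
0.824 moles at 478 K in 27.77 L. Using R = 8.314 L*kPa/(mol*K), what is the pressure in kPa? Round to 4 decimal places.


PV = nRT, solve for P = nRT / V.
nRT = 0.824 * 8.314 * 478 = 3274.6518
P = 3274.6518 / 27.77
P = 117.92048254 kPa, rounded to 4 dp:

117.9205 kPa


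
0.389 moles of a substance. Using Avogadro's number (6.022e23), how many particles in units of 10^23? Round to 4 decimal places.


N = n * NA, then divide by 1e23 for the requested units.
N / 1e23 = n * 6.022
N / 1e23 = 0.389 * 6.022
N / 1e23 = 2.342558, rounded to 4 dp:

2.3426


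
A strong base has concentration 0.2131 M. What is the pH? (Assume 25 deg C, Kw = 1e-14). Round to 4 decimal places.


A strong base dissociates completely, so [OH-] equals the given concentration.
pOH = -log10([OH-]) = -log10(0.2131) = 0.671417
pH = 14 - pOH = 14 - 0.671417
pH = 13.328583, rounded to 4 dp:

13.3286


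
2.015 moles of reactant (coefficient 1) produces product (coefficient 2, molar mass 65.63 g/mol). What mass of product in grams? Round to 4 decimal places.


Use the coefficient ratio to convert reactant moles to product moles, then multiply by the product's molar mass.
moles_P = moles_R * (coeff_P / coeff_R) = 2.015 * (2/1) = 4.03
mass_P = moles_P * M_P = 4.03 * 65.63
mass_P = 264.4889 g, rounded to 4 dp:

264.4889 g


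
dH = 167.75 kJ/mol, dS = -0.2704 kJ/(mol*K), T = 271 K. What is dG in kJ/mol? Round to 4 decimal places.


Gibbs: dG = dH - T*dS (consistent units, dS already in kJ/(mol*K)).
T*dS = 271 * -0.2704 = -73.2784
dG = 167.75 - (-73.2784)
dG = 241.0284 kJ/mol, rounded to 4 dp:

241.0284 kJ/mol


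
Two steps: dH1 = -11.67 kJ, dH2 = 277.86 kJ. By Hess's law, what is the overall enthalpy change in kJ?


Hess's law: enthalpy is a state function, so add the step enthalpies.
dH_total = dH1 + dH2 = -11.67 + (277.86)
dH_total = 266.19 kJ:

266.19 kJ


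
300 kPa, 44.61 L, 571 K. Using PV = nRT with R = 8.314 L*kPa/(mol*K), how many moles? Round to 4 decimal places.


PV = nRT, solve for n = PV / (RT).
PV = 300 * 44.61 = 13383.0
RT = 8.314 * 571 = 4747.294
n = 13383.0 / 4747.294
n = 2.81907967 mol, rounded to 4 dp:

2.8191 mol


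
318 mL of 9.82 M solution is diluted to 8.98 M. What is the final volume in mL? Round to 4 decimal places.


Dilution: M1*V1 = M2*V2, solve for V2.
V2 = M1*V1 / M2
V2 = 9.82 * 318 / 8.98
V2 = 3122.76 / 8.98
V2 = 347.74610245 mL, rounded to 4 dp:

347.7461 mL


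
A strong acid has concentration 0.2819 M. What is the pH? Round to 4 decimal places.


A strong acid dissociates completely, so [H+] equals the given concentration.
pH = -log10([H+]) = -log10(0.2819)
pH = 0.54990492, rounded to 4 dp:

0.5499


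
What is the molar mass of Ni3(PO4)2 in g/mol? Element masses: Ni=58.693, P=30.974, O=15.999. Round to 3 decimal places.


M = sum(count * atomic_mass) over atoms.
M = 3*58.693 + 2*30.974 + 8*15.999
M = 176.079 + 61.948 + 127.992
M = 366.019 g/mol, rounded to 3 dp:

366.019 g/mol


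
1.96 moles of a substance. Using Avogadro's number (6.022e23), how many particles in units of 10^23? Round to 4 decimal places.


N = n * NA, then divide by 1e23 for the requested units.
N / 1e23 = n * 6.022
N / 1e23 = 1.96 * 6.022
N / 1e23 = 11.80312, rounded to 4 dp:

11.8031


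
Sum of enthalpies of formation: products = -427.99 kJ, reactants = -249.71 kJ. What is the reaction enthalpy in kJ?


dH_rxn = sum(dH_f products) - sum(dH_f reactants)
dH_rxn = -427.99 - (-249.71)
dH_rxn = -178.28 kJ:

-178.28 kJ


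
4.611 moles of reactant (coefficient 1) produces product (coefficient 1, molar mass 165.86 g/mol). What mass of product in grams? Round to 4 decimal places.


Use the coefficient ratio to convert reactant moles to product moles, then multiply by the product's molar mass.
moles_P = moles_R * (coeff_P / coeff_R) = 4.611 * (1/1) = 4.611
mass_P = moles_P * M_P = 4.611 * 165.86
mass_P = 764.78046 g, rounded to 4 dp:

764.7805 g


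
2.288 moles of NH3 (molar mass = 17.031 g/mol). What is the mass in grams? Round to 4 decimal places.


mass = n * M
mass = 2.288 * 17.031
mass = 38.966928 g, rounded to 4 dp:

38.9669 g


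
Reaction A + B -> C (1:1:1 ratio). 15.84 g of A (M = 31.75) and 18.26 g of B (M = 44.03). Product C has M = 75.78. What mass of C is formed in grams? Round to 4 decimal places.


Find moles of each reactant; the smaller value is the limiting reagent in a 1:1:1 reaction, so moles_C equals moles of the limiter.
n_A = mass_A / M_A = 15.84 / 31.75 = 0.498898 mol
n_B = mass_B / M_B = 18.26 / 44.03 = 0.414717 mol
Limiting reagent: B (smaller), n_limiting = 0.414717 mol
mass_C = n_limiting * M_C = 0.414717 * 75.78
mass_C = 31.42725426 g, rounded to 4 dp:

31.4273 g


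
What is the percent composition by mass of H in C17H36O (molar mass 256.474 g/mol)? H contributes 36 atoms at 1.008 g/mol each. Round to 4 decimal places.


pct = 100 * (n_elem * M_elem) / M_total
mass_contribution = 36 * 1.008 = 36.288 g/mol
pct = 100 * 36.288 / 256.474
pct = 14.14880261 %, rounded to 4 dp:

14.1488 %


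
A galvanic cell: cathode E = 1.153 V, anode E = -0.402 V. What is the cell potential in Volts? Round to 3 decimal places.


Standard cell potential: E_cell = E_cathode - E_anode.
E_cell = 1.153 - (-0.402)
E_cell = 1.555 V, rounded to 3 dp:

1.555 V


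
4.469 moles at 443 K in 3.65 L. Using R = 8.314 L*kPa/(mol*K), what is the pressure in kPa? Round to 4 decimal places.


PV = nRT, solve for P = nRT / V.
nRT = 4.469 * 8.314 * 443 = 16459.7828
P = 16459.7828 / 3.65
P = 4509.52953425 kPa, rounded to 4 dp:

4509.5295 kPa


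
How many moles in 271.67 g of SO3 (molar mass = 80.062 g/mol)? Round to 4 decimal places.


n = mass / M
n = 271.67 / 80.062
n = 3.39324523 mol, rounded to 4 dp:

3.3932 mol


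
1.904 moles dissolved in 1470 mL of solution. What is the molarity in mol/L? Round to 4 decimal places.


Convert volume to liters: V_L = V_mL / 1000.
V_L = 1470 / 1000 = 1.47 L
M = n / V_L = 1.904 / 1.47
M = 1.2952381 mol/L, rounded to 4 dp:

1.2952 mol/L


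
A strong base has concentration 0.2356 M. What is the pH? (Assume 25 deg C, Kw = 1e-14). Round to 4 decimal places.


A strong base dissociates completely, so [OH-] equals the given concentration.
pOH = -log10([OH-]) = -log10(0.2356) = 0.627825
pH = 14 - pOH = 14 - 0.627825
pH = 13.372175, rounded to 4 dp:

13.3722


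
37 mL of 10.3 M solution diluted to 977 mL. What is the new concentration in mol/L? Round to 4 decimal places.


Dilution: M1*V1 = M2*V2, solve for M2.
M2 = M1*V1 / V2
M2 = 10.3 * 37 / 977
M2 = 381.1 / 977
M2 = 0.39007165 mol/L, rounded to 4 dp:

0.3901 mol/L


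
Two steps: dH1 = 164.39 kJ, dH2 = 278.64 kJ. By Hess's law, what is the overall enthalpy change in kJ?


Hess's law: enthalpy is a state function, so add the step enthalpies.
dH_total = dH1 + dH2 = 164.39 + (278.64)
dH_total = 443.03 kJ:

443.03 kJ


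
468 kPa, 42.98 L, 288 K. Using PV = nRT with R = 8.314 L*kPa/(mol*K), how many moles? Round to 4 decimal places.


PV = nRT, solve for n = PV / (RT).
PV = 468 * 42.98 = 20114.64
RT = 8.314 * 288 = 2394.432
n = 20114.64 / 2394.432
n = 8.40058937 mol, rounded to 4 dp:

8.4006 mol


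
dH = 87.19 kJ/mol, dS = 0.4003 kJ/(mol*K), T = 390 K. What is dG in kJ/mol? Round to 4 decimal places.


Gibbs: dG = dH - T*dS (consistent units, dS already in kJ/(mol*K)).
T*dS = 390 * 0.4003 = 156.117
dG = 87.19 - (156.117)
dG = -68.927 kJ/mol, rounded to 4 dp:

-68.9270 kJ/mol


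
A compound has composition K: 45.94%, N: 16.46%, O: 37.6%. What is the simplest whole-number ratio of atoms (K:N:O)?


Assume 100 g of compound, divide each mass% by atomic mass to get moles, then normalize by the smallest to get a raw atom ratio.
Moles per 100 g: K: 45.94/39.098 = 1.175, N: 16.46/14.007 = 1.1751, O: 37.6/15.999 = 2.3501
Raw ratio (divide by min = 1.175): K: 1.0, N: 1.0, O: 2.0
Multiply by 1 to clear fractions: K: 1.0 ~= 1, N: 1.0 ~= 1, O: 2.0 ~= 2
Reduce by GCD to get the simplest whole-number ratio:

1:1:2


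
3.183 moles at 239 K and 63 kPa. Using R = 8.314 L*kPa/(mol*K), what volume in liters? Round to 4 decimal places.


PV = nRT, solve for V = nRT / P.
nRT = 3.183 * 8.314 * 239 = 6324.7674
V = 6324.7674 / 63
V = 100.39313333 L, rounded to 4 dp:

100.3931 L


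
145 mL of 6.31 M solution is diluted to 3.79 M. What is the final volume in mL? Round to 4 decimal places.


Dilution: M1*V1 = M2*V2, solve for V2.
V2 = M1*V1 / M2
V2 = 6.31 * 145 / 3.79
V2 = 914.95 / 3.79
V2 = 241.4116095 mL, rounded to 4 dp:

241.4116 mL


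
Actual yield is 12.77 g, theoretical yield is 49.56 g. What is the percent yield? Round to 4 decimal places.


% yield = 100 * actual / theoretical
% yield = 100 * 12.77 / 49.56
% yield = 25.76674738 %, rounded to 4 dp:

25.7667 %


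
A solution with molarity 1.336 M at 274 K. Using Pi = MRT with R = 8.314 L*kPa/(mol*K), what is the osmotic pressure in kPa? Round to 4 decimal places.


Osmotic pressure (van't Hoff): Pi = M*R*T.
RT = 8.314 * 274 = 2278.036
Pi = 1.336 * 2278.036
Pi = 3043.456096 kPa, rounded to 4 dp:

3043.4561 kPa


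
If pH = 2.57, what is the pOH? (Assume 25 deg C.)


At 25 deg C, pH + pOH = 14.
pOH = 14 - pH = 14 - 2.57
pOH = 11.43:

11.43


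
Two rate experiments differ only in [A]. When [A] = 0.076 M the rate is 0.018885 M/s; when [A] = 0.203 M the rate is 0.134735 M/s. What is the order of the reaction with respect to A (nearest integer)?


Rate is proportional to [A]^n, so rate2/rate1 = ([A]2/[A]1)^n. Take logs to solve for n.
rate2/rate1 = 0.134735 / 0.018885 = 7.1345
[A]2/[A]1 = 0.203 / 0.076 = 2.6711
n = ln(7.1345) / ln(2.6711) = 2.0
Nearest integer order:

2


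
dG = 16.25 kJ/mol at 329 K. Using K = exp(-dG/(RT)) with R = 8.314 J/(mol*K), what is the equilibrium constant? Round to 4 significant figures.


dG is in kJ/mol; multiply by 1000 to match R in J/(mol*K).
RT = 8.314 * 329 = 2735.306 J/mol
exponent = -dG*1000 / (RT) = -(16.25*1000) / 2735.306 = -5.94083441
K = exp(-5.94083441)
K = 0.0026298344, rounded to 4 significant figures:

0.002630


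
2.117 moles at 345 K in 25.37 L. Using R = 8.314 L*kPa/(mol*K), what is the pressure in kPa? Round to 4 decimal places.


PV = nRT, solve for P = nRT / V.
nRT = 2.117 * 8.314 * 345 = 6072.2546
P = 6072.2546 / 25.37
P = 239.34783603 kPa, rounded to 4 dp:

239.3478 kPa


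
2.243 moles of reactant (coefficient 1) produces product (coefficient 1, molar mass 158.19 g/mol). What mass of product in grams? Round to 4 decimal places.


Use the coefficient ratio to convert reactant moles to product moles, then multiply by the product's molar mass.
moles_P = moles_R * (coeff_P / coeff_R) = 2.243 * (1/1) = 2.243
mass_P = moles_P * M_P = 2.243 * 158.19
mass_P = 354.82017 g, rounded to 4 dp:

354.8202 g


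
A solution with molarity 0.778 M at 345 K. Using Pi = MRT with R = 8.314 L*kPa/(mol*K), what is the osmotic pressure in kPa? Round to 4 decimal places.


Osmotic pressure (van't Hoff): Pi = M*R*T.
RT = 8.314 * 345 = 2868.33
Pi = 0.778 * 2868.33
Pi = 2231.56074 kPa, rounded to 4 dp:

2231.5607 kPa
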